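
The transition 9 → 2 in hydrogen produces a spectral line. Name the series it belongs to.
Balmer series

The spectral series in hydrogen are named based on the final (lower) energy level:
- Lyman series: n_final = 1 (ultraviolet)
- Balmer series: n_final = 2 (visible/near-UV)
- Paschen series: n_final = 3 (infrared)
- Brackett series: n_final = 4 (infrared)
- Pfund series: n_final = 5 (far infrared)

Since this transition ends at n = 2, it belongs to the Balmer series.

For reference, this 9 → 2 line has photon energy
ΔE = 13.6057 eV × (1/2² - 1/9²) = 3.2334534 eV,
corresponding to wavelength λ = hc/ΔE = 1239.84 eV·nm / 3.2334534 eV = 383.441 nm in the visible/near-UV region.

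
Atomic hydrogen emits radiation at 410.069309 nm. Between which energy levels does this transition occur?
n = 6 → n = 2

First, find the photon energy from the wavelength (hc = 1239.84 eV·nm):
E = hc/λ = 1239.84 eV·nm / 410.069309 nm = 3.0234889 eV

The energy levels of hydrogen satisfy E_n = -13.6057 / n² eV, so an emission n_i → n_f releases
ΔE = 13.6057 × (1/n_f² − 1/n_i²) eV.

Setting ΔE equal to the photon energy:
1/n_f² − 1/n_i² = 3.0234889 / 13.6057 = 0.22222222

Since 1/n_i² must be positive, we need 1/n_f² > 0.22222222, i.e. n_f ≤ 2. For each allowed n_f, solve n_i = (1/n_f² − 0.22222222)^(−1/2) and check whether it is a whole number:
  n_f = 1: 1/n_i² = 1.00000000 − 0.22222222 = 0.77777778 → n_i = 1.134  (not an integer) ✗
  n_f = 2: 1/n_i² = 0.25000000 − 0.22222222 = 0.02777778 → n_i = 6.000  → integer, n_i = 6 ✓

Only n_f = 2 gives an integer upper level, n_i = 6.

The transition is from n = 6 to n = 2 (emission).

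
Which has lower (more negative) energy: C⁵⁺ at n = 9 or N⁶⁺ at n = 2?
N⁶⁺ at n = 2 (E = -166.67 eV)

Using E_n = -13.6057 Z² / n² eV:

C⁵⁺ (Z = 6) at n = 9:
E = -13.6057 × 6² / 9² = -13.6057 × 36 / 81 = -6.04698 eV

N⁶⁺ (Z = 7) at n = 2:
E = -13.6057 × 7² / 2² = -13.6057 × 49 / 4 = -166.66983 eV

Since -166.66983 eV < -6.04698 eV,
N⁶⁺ at n = 2 is more tightly bound (requires more energy to ionize).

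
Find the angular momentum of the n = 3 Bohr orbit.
3.16372e-34 J·s (or 3ℏ)

In the Bohr model, angular momentum is quantized:
L = nℏ

where ℏ = h/(2π) = 1.0545718e-34 J·s

For n = 3:
L = 3 × 1.0545718e-34 J·s
L = 3.16372e-34 J·s

This can also be written as L = 3ℏ.
The angular momentum is an integer multiple of the reduced Planck constant.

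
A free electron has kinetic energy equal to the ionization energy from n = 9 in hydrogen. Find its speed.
2.4308e+05 m/s (or 0.081082% of c)

The binding energy at n = 9 for hydrogen is:
E_9 = -13.6057/9² = -0.16797160 eV
|E_9| = 0.16797160 eV

Convert to Joules:
KE = 0.16797160 eV × (1.602177 × 10⁻¹⁹ J/eV) = 2.691202e-20 J

Using KE = ½mv²:
v = √(2·KE/m_e)
v = √(2 × 2.691202e-20 J / 9.10938 × 10⁻³¹ kg)
v = 2.4308e+05 m/s

This is approximately 0.081082% the speed of light.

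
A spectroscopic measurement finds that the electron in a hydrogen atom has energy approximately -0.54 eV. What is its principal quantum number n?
n = 5

The exact energy levels follow E_n = -13.6057 eV / n².

The measured value (-0.54 eV) is reported to only 2 significant figures, so we must test candidate n values and see which one matches to that precision.

Candidate energies:
  n = 3:  E = -13.6057/3² = -1.51174 eV
  n = 4:  E = -13.6057/4² = -0.85036 eV
  n = 5:  E = -13.6057/5² = -0.54423 eV  ← matches
  n = 6:  E = -13.6057/6² = -0.37794 eV
  n = 7:  E = -13.6057/7² = -0.27767 eV

Checking against the measurement of -0.54 eV (2 sig figs), only n = 5 agrees:
E_5 = -0.54423 eV, which rounds to -0.54 eV ✓

Therefore n = 5.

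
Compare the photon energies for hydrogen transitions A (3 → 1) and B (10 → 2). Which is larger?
3 → 1

Calculate the energy for each transition:

Transition 3 → 1:
ΔE₁ = |E_1 - E_3| = |-13.6057/1² - (-13.6057/3²)|
ΔE₁ = |-13.60570000 - (-1.51174444)| = 12.09396 eV

Transition 10 → 2:
ΔE₂ = |E_2 - E_10| = |-13.6057/2² - (-13.6057/10²)|
ΔE₂ = |-3.40142500 - (-0.13605700)| = 3.26537 eV

Since 12.09396 eV > 3.26537 eV, the transition 3 → 1 emits the more energetic photon.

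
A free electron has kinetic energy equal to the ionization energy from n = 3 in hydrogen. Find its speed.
7.29e+05 m/s (or 0.2432% of c)

The binding energy at n = 3 for hydrogen is:
E_3 = -13.6057/3² = -1.511744 eV
|E_3| = 1.511744 eV

Convert to Joules:
KE = 1.511744 eV × (1.602177 × 10⁻¹⁹ J/eV) = 2.4221e-19 J

Using KE = ½mv²:
v = √(2·KE/m_e)
v = √(2 × 2.4221e-19 J / 9.10938 × 10⁻³¹ kg)
v = 7.29e+05 m/s

This is approximately 0.2432% the speed of light.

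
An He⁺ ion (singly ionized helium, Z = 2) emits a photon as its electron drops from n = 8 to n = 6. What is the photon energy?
0.661 eV

The energy levels are E_n = -13.6057 Z² eV / n².

Energy at n = 8: E_8 = -13.6057 × 2² / 8² = -0.850356 eV
Energy at n = 6: E_6 = -13.6057 × 2² / 6² = -1.511744 eV

For emission (electron falling to lower state), the photon energy is:
E_photon = E_8 - E_6 = |-0.850356 - (-1.511744)|
E_photon = 0.661 eV

This energy is carried away by the emitted photon.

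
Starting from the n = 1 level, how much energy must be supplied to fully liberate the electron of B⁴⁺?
340.143 eV

The ionization energy is the energy needed to remove the electron completely (n → ∞).

For a hydrogen-like ion with Z = 5, E_n = -13.6057 Z² / n² eV.

At n = 1: E_1 = -13.6057 × 5² / 1² = -340.142500 eV
At n = ∞: E_∞ = 0 eV

Ionization energy = E_∞ - E_1 = 0 - (-340.142500) = 340.142500 eV
Ionization energy ≈ 340.143 eV

This is also called the binding energy of the electron in state n = 1.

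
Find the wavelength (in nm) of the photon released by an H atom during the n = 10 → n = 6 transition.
5125.86636 nm

First, find the transition energy using E_n = -13.6057 / n² eV:
E_10 = -13.6057 / 10² = -0.13605700000 eV
E_6 = -13.6057 / 6² = -0.37793611111 eV

Photon energy: |ΔE| = |E_6 - E_10| = 0.24187911111 eV

Convert to wavelength using E = hc/λ with hc = 1239.84 eV·nm:
λ = hc/E = 1239.84 eV·nm / 0.24187911111 eV
λ = 5125.86636 nm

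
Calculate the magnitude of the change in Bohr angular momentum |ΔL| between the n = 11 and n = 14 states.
3.16372e-34 J·s (or 3ℏ)

In the Bohr model, L_n = nℏ where ℏ = 1.0545718e-34 J·s.

L_14 = 14ℏ = 1.4764005e-33 J·s
L_11 = 11ℏ = 1.1600290e-33 J·s

ΔL = L_14 - L_11 = (14 - 11)ℏ = 3ℏ
ΔL = 3 × 1.0545718e-34 J·s = 3.16372e-34 J·s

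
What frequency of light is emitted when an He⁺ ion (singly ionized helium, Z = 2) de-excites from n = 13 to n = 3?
1.384e+15 Hz

First, find the transition energy:
E_13 = -13.6057 × 2² / 13² = -0.322028 eV
E_3 = -13.6057 × 2² / 3² = -6.046978 eV
|ΔE| = |E_3 - E_13| = 5.724950 eV

Convert to Joules: E = 5.724950 eV × (1.602177 × 10⁻¹⁹ J/eV) = 9.17238e-19 J

Using E = hf:
f = E/h = 9.17238e-19 J / (6.62607 × 10⁻³⁴ J·s)
f = 1.384e+15 Hz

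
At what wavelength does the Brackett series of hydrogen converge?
1458.02 nm

The series limit corresponds to the transition from n = ∞ to n = 4.
This is the highest energy (shortest wavelength) transition in the Brackett series.

E_∞ = 0 eV
E_4 = -13.6057 / 4² = -0.85035625 eV

Energy at series limit:
ΔE = E_∞ - E_4 = 0 - (-0.85035625) = 0.85035625 eV
λ = hc/E = 1239.84 eV·nm / 0.85035625 eV = 1458.02 nm

This energy equals the ionization energy from the n = 4 state of hydrogen.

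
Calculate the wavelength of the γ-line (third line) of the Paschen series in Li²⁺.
121.502 nm

The lines of a series are numbered from the longest wavelength (smallest ΔE) outward; the third line is the transition from n = n_f + 3 to n_f.
The Paschen series has all transitions ending at n_f = 3.

For Li²⁺ (Z = 3), the third line (γ-line) is the jump from n = 6 to n = 3:
E_6 = -13.6057 × 3² / 6² = -3.401425 eV
E_3 = -13.6057 × 3² / 3² = -13.605700 eV
ΔE = E_6 - E_3 = 10.204275 eV

λ = hc/E = 1239.84 eV·nm / 10.204275 eV
λ = 121.502 nm

This is the γ-line of the Paschen series in Li²⁺.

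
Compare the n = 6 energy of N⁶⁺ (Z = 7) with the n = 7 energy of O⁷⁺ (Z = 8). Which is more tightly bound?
N⁶⁺ at n = 6 (E = -18.51887 eV)

Using E_n = -13.6057 Z² / n² eV:

N⁶⁺ (Z = 7) at n = 6:
E = -13.6057 × 7² / 6² = -13.6057 × 49 / 36 = -18.51886944 eV

O⁷⁺ (Z = 8) at n = 7:
E = -13.6057 × 8² / 7² = -13.6057 × 64 / 49 = -17.77071020 eV

Since -18.51886944 eV < -17.77071020 eV,
N⁶⁺ at n = 6 is more tightly bound (requires more energy to ionize).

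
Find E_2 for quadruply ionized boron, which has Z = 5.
-85.04 eV

For hydrogen-like ions, the energy levels scale with Z²:
E_n = -13.6057 Z² / n² eV

For B⁴⁺ (Z = 5) at n = 2:
E_2 = -13.6057 × 5² / 2²
E_2 = -13.6057 × 25 / 4
E_2 = -340.1425 / 4
E_2 = -85.04 eV

The energy is 25 times more negative than hydrogen at the same n due to the stronger nuclear charge.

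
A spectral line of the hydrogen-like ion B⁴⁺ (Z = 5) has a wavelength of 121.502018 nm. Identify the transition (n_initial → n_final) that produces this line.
n = 10 → n = 5

First, find the photon energy from the wavelength (hc = 1239.84 eV·nm):
E = hc/λ = 1239.84 eV·nm / 121.502018 nm = 10.204275 eV

The energy levels of B⁴⁺ satisfy E_n = -13.6057 × 5² / n² eV, so an emission n_i → n_f releases
ΔE = 13.6057 × 5² × (1/n_f² − 1/n_i²) eV.

Setting ΔE equal to the photon energy:
1/n_f² − 1/n_i² = 10.204275 / (13.6057 × 5²) = 0.030000000

Since 1/n_i² must be positive, we need 1/n_f² > 0.030000000, i.e. n_f ≤ 5. For each allowed n_f, solve n_i = (1/n_f² − 0.030000000)^(−1/2) and check whether it is a whole number:
  n_f = 1: 1/n_i² = 1.000000000 − 0.030000000 = 0.970000000 → n_i = 1.015  (not an integer) ✗
  n_f = 2: 1/n_i² = 0.250000000 − 0.030000000 = 0.220000000 → n_i = 2.132  (not an integer) ✗
  n_f = 3: 1/n_i² = 0.111111111 − 0.030000000 = 0.081111111 → n_i = 3.511  (not an integer) ✗
  n_f = 4: 1/n_i² = 0.062500000 − 0.030000000 = 0.032500000 → n_i = 5.547  (not an integer) ✗
  n_f = 5: 1/n_i² = 0.040000000 − 0.030000000 = 0.010000000 → n_i = 10.000  → integer, n_i = 10 ✓

Only n_f = 5 gives an integer upper level, n_i = 10.

The transition is from n = 10 to n = 5 (emission).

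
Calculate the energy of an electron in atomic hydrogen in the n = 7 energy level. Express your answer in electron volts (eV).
-0.27767 eV

The energy levels of a hydrogen-like atom are given by:
E_n = -13.6057 eV / n²

For n = 7:
E_7 = -13.6057 eV / 7²
E_7 = -13.6057 eV / 49
E_7 = -0.27767 eV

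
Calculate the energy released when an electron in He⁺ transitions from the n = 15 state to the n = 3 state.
5.805 eV

The energy levels are E_n = -13.6057 Z² eV / n².

Energy at n = 15: E_15 = -13.6057 × 2² / 15² = -0.241879 eV
Energy at n = 3: E_3 = -13.6057 × 2² / 3² = -6.046978 eV

For emission (electron falling to lower state), the photon energy is:
E_photon = E_15 - E_3 = |-0.241879 - (-6.046978)|
E_photon = 5.805 eV

This energy is carried away by the emitted photon.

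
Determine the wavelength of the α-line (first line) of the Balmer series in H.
656.1109 nm

The longest wavelength corresponds to the smallest energy transition in the series.
The Balmer series has all transitions ending at n_f = 2.

For H, the first line (α-line) is the jump from n = 3 to n = 2:
E_3 = -13.6057 / 3² = -1.51174444 eV
E_2 = -13.6057 / 2² = -3.40142500 eV
ΔE = E_3 - E_2 = 1.88968056 eV

λ = hc/E = 1239.84 eV·nm / 1.88968056 eV
λ = 656.1109 nm

This is the α-line of the Balmer series in H.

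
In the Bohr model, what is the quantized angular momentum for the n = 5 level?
5.27286e-34 J·s (or 5ℏ)

In the Bohr model, angular momentum is quantized:
L = nℏ

where ℏ = h/(2π) = 1.0545718e-34 J·s

For n = 5:
L = 5 × 1.0545718e-34 J·s
L = 5.27286e-34 J·s

This can also be written as L = 5ℏ.
The angular momentum is an integer multiple of the reduced Planck constant.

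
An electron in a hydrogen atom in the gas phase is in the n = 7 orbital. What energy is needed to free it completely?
0.27767 eV

The ionization energy is the energy needed to remove the electron completely (n → ∞).

For hydrogen, E_n = -13.6057 eV / n².

At n = 7: E_7 = -13.6057 / 7² = -0.27766735 eV
At n = ∞: E_∞ = 0 eV

Ionization energy = E_∞ - E_7 = 0 - (-0.27766735) = 0.27766735 eV
Ionization energy ≈ 0.27767 eV

This is also called the binding energy of the electron in state n = 7.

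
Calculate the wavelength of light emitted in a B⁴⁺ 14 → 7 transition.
238.144 nm

First, find the transition energy using E_n = -13.6057 Z² / n² eV:
E_14 = -13.6057 × 5² / 14² = -1.7354209 eV
E_7 = -13.6057 × 5² / 7² = -6.9416837 eV

Photon energy: |ΔE| = |E_7 - E_14| = 5.2062628 eV

Convert to wavelength using E = hc/λ with hc = 1239.84 eV·nm:
λ = hc/E = 1239.84 eV·nm / 5.2062628 eV
λ = 238.144 nm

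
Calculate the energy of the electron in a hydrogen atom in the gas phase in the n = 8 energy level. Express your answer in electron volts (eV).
-0.2126 eV

The energy levels of a hydrogen-like atom are given by:
E_n = -13.6057 eV / n²

For n = 8:
E_8 = -13.6057 eV / 8²
E_8 = -13.6057 eV / 64
E_8 = -0.2126 eV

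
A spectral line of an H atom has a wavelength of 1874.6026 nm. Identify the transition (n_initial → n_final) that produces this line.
n = 4 → n = 3

First, find the photon energy from the wavelength (hc = 1239.84 eV·nm):
E = hc/λ = 1239.84 eV·nm / 1874.6026 nm = 0.66138818 eV

The energy levels of hydrogen satisfy E_n = -13.6057 / n² eV, so an emission n_i → n_f releases
ΔE = 13.6057 × (1/n_f² − 1/n_i²) eV.

Setting ΔE equal to the photon energy:
1/n_f² − 1/n_i² = 0.66138818 / 13.6057 = 0.048611110

Since 1/n_i² must be positive, we need 1/n_f² > 0.048611110, i.e. n_f ≤ 4. For each allowed n_f, solve n_i = (1/n_f² − 0.048611110)^(−1/2) and check whether it is a whole number:
  n_f = 1: 1/n_i² = 1.000000000 − 0.048611110 = 0.951388890 → n_i = 1.025  (not an integer) ✗
  n_f = 2: 1/n_i² = 0.250000000 − 0.048611110 = 0.201388890 → n_i = 2.228  (not an integer) ✗
  n_f = 3: 1/n_i² = 0.111111111 − 0.048611110 = 0.062500001 → n_i = 4.000  → integer, n_i = 4 ✓
  n_f = 4: 1/n_i² = 0.062500000 − 0.048611110 = 0.013888890 → n_i = 8.485  (not an integer) ✗

Only n_f = 3 gives an integer upper level, n_i = 4.

The transition is from n = 4 to n = 3 (emission).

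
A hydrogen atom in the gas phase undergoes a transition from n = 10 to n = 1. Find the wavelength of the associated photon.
92.046983 nm

First, find the transition energy using E_n = -13.6057 / n² eV:
E_10 = -13.6057 / 10² = -0.13605700 eV
E_1 = -13.6057 / 1² = -13.60570000 eV

Photon energy: |ΔE| = |E_1 - E_10| = 13.46964300 eV

Convert to wavelength using E = hc/λ with hc = 1239.84 eV·nm:
λ = hc/E = 1239.84 eV·nm / 13.46964300 eV
λ = 92.046983 nm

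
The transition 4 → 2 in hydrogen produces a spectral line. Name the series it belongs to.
Balmer series

The spectral series in hydrogen are named based on the final (lower) energy level:
- Lyman series: n_final = 1 (ultraviolet)
- Balmer series: n_final = 2 (visible/near-UV)
- Paschen series: n_final = 3 (infrared)
- Brackett series: n_final = 4 (infrared)
- Pfund series: n_final = 5 (far infrared)

Since this transition ends at n = 2, it belongs to the Balmer series.

For reference, this 4 → 2 line has photon energy
ΔE = 13.6057 eV × (1/2² - 1/4²) = 2.55106875 eV,
corresponding to wavelength λ = hc/ΔE = 1239.84 eV·nm / 2.55106875 eV = 486.0081 nm in the visible/near-UV region.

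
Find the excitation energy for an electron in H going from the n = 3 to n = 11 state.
1.40 eV

The energy levels of a hydrogen-like atom are E_n = -13.6057 eV / n².

Energy at n = 3: E_3 = -13.6057 / 3² = -1.51174 eV
Energy at n = 11: E_11 = -13.6057 / 11² = -0.11244 eV

The excitation energy is the difference:
ΔE = E_11 - E_3
ΔE = -0.11244 - (-1.51174)
ΔE = 1.40 eV

Since this is positive, energy must be absorbed (photon absorption).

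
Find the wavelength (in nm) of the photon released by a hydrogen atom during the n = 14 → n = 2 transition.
372.099929 nm

First, find the transition energy using E_n = -13.6057 / n² eV:
E_14 = -13.6057 / 14² = -0.0694168367 eV
E_2 = -13.6057 / 2² = -3.4014250000 eV

Photon energy: |ΔE| = |E_2 - E_14| = 3.3320081633 eV

Convert to wavelength using E = hc/λ with hc = 1239.84 eV·nm:
λ = hc/E = 1239.84 eV·nm / 3.3320081633 eV
λ = 372.099929 nm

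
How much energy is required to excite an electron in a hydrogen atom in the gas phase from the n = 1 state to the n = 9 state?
13.44 eV

The energy levels of a hydrogen-like atom are E_n = -13.6057 eV / n².

Energy at n = 1: E_1 = -13.6057 / 1² = -13.60570 eV
Energy at n = 9: E_9 = -13.6057 / 9² = -0.16797 eV

The excitation energy is the difference:
ΔE = E_9 - E_1
ΔE = -0.16797 - (-13.60570)
ΔE = 13.44 eV

Since this is positive, energy must be absorbed (photon absorption).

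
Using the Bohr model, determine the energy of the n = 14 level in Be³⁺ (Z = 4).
-1.111 eV

For hydrogen-like ions, the energy levels scale with Z²:
E_n = -13.6057 Z² / n² eV

For Be³⁺ (Z = 4) at n = 14:
E_14 = -13.6057 × 4² / 14²
E_14 = -13.6057 × 16 / 196
E_14 = -217.6912 / 196
E_14 = -1.111 eV

The energy is 16 times more negative than hydrogen at the same n due to the stronger nuclear charge.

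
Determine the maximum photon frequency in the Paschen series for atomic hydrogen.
3.65538e+14 Hz

The series limit corresponds to the transition from n = ∞ to n = 3.
This is the highest energy (shortest wavelength) transition in the Paschen series.

E_∞ = 0 eV
E_3 = -13.6057 / 3² = -1.51174444 eV

Energy at series limit:
ΔE = E_∞ - E_3 = 0 - (-1.51174444) = 1.51174444 eV
E = 1.51174444 eV × (1.602177 × 10⁻¹⁹ J/eV) = 2.4220822e-19 J
f = E/h = 2.4220822e-19 J / (6.62607 × 10⁻³⁴ J·s) = 3.65538e+14 Hz

This energy equals the ionization energy from the n = 3 state of hydrogen.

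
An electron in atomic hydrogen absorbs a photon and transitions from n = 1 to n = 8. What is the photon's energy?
13.3931 eV

The energy levels of a hydrogen-like atom are E_n = -13.6057 eV / n².

Energy at n = 1: E_1 = -13.6057 / 1² = -13.6057000 eV
Energy at n = 8: E_8 = -13.6057 / 8² = -0.2125891 eV

The excitation energy is the difference:
ΔE = E_8 - E_1
ΔE = -0.2125891 - (-13.6057000)
ΔE = 13.3931 eV

Since this is positive, energy must be absorbed (photon absorption).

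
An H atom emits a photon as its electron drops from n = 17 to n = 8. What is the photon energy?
0.166 eV

The energy levels are E_n = -13.6057 eV / n².

Energy at n = 17: E_17 = -13.6057 / 17² = -0.047079 eV
Energy at n = 8: E_8 = -13.6057 / 8² = -0.212589 eV

For emission (electron falling to lower state), the photon energy is:
E_photon = E_17 - E_8 = |-0.047079 - (-0.212589)|
E_photon = 0.166 eV

This energy is carried away by the emitted photon.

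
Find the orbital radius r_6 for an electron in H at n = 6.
1.9050 nm (or 19.0504 Å)

The Bohr radius formula is:
r_n = n² a₀ / Z

where a₀ = 0.0529177 nm is the Bohr radius.

For H (Z = 1) at n = 6:
r_6 = 6² × 0.0529177 nm / 1
r_6 = 36 × 0.0529177 nm / 1
r_6 = 1.90504 nm / 1
r_6 = 1.9050 nm

The electron orbits at approximately 1.9050 nm from the nucleus.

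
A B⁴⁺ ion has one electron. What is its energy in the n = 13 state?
-2.013 eV

For hydrogen-like ions, the energy levels scale with Z²:
E_n = -13.6057 Z² / n² eV

For B⁴⁺ (Z = 5) at n = 13:
E_13 = -13.6057 × 5² / 13²
E_13 = -13.6057 × 25 / 169
E_13 = -340.1425 / 169
E_13 = -2.013 eV

The energy is 25 times more negative than hydrogen at the same n due to the stronger nuclear charge.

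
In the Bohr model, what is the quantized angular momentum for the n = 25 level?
2.63643e-33 J·s (or 25ℏ)

In the Bohr model, angular momentum is quantized:
L = nℏ

where ℏ = h/(2π) = 1.0545718e-34 J·s

For n = 25:
L = 25 × 1.0545718e-34 J·s
L = 2.63643e-33 J·s

This can also be written as L = 25ℏ.
The angular momentum is an integer multiple of the reduced Planck constant.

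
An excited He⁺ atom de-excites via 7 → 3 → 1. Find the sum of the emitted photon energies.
53.312 eV

The energy levels of He⁺ are E_n = -13.6057 × 2² / n² eV.

First transition (7 → 3):
ΔE₁ = |E_3 - E_7|
ΔE₁ = |-6.046977778 - (-1.110669388)| = 4.936308 eV

Second transition (3 → 1):
ΔE₂ = |E_1 - E_3|
ΔE₂ = |-54.422800000 - (-6.046977778)| = 48.375822 eV

Total energy released:
E_total = ΔE₁ + ΔE₂ = 4.936308 + 48.375822 = 53.312 eV

Note: This equals the direct transition 7 → 1: 53.312 eV ✓
Energy is conserved regardless of the path taken.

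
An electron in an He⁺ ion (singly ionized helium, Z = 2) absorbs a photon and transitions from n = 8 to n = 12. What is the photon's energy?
0.47242 eV

The energy levels of a hydrogen-like atom are E_n = -13.6057 Z² eV / n².

Energy at n = 8: E_8 = -13.6057 × 2² / 8² = -0.85035625 eV
Energy at n = 12: E_12 = -13.6057 × 2² / 12² = -0.37793611 eV

The excitation energy is the difference:
ΔE = E_12 - E_8
ΔE = -0.37793611 - (-0.85035625)
ΔE = 0.47242 eV

Since this is positive, energy must be absorbed (photon absorption).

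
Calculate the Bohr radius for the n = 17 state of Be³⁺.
3.823305 nm (or 38.233054 Å)

The Bohr radius formula is:
r_n = n² a₀ / Z

where a₀ = 0.052917721 nm is the Bohr radius.

For Be³⁺ (Z = 4) at n = 17:
r_17 = 17² × 0.052917721 nm / 4
r_17 = 289 × 0.052917721 nm / 4
r_17 = 15.2932214 nm / 4
r_17 = 3.823305 nm

The electron orbits at approximately 3.823305 nm from the nucleus.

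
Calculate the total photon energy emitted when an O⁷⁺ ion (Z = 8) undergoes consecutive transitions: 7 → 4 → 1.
852.99 eV

The energy levels of O⁷⁺ are E_n = -13.6057 × 8² / n² eV.

First transition (7 → 4):
ΔE₁ = |E_4 - E_7|
ΔE₁ = |-54.42280000 - (-17.77071020)| = 36.65209 eV

Second transition (4 → 1):
ΔE₂ = |E_1 - E_4|
ΔE₂ = |-870.76480000 - (-54.42280000)| = 816.34200 eV

Total energy released:
E_total = ΔE₁ + ΔE₂ = 36.65209 + 816.34200 = 852.99 eV

Note: This equals the direct transition 7 → 1: 852.99 eV ✓
Energy is conserved regardless of the path taken.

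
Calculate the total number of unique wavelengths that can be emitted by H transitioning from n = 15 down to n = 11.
10

The electron can occupy levels n = 11, 12, ..., 15 during de-excitation — that is m = 15 - 11 + 1 = 5 distinct levels.

The number of distinct spectral lines equals the number of ways to choose 2 of these m levels (each pair gives one possible emission transition):

Number of lines = m(m-1)/2 = 5×4/2 = 10

These correspond to all possible transitions between the 5 levels:
15 → 14, 15 → 13, 15 → 12, 15 → 11, 14 → 13, 14 → 12, 14 → 11, 13 → 12...

Each transition produces a photon with a unique energy (and thus wavelength). This count does not depend on Z.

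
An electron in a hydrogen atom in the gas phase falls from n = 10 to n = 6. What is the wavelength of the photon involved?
5125.866 nm

First, find the transition energy using E_n = -13.6057 / n² eV:
E_10 = -13.6057 / 10² = -0.136057000 eV
E_6 = -13.6057 / 6² = -0.377936111 eV

Photon energy: |ΔE| = |E_6 - E_10| = 0.241879111 eV

Convert to wavelength using E = hc/λ with hc = 1239.84 eV·nm:
λ = hc/E = 1239.84 eV·nm / 0.241879111 eV
λ = 5125.866 nm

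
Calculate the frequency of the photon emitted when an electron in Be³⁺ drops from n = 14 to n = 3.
5.58e+15 Hz

First, find the transition energy:
E_14 = -13.6057 × 4² / 14² = -1.11067 eV
E_3 = -13.6057 × 4² / 3² = -24.18791 eV
|ΔE| = |E_3 - E_14| = 23.07724 eV

Convert to Joules: E = 23.07724 eV × (1.602177 × 10⁻¹⁹ J/eV) = 3.6974e-18 J

Using E = hf:
f = E/h = 3.6974e-18 J / (6.62607 × 10⁻³⁴ J·s)
f = 5.58e+15 Hz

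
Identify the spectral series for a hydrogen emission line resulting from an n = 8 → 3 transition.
Paschen series

The spectral series in hydrogen are named based on the final (lower) energy level:
- Lyman series: n_final = 1 (ultraviolet)
- Balmer series: n_final = 2 (visible/near-UV)
- Paschen series: n_final = 3 (infrared)
- Brackett series: n_final = 4 (infrared)
- Pfund series: n_final = 5 (far infrared)

Since this transition ends at n = 3, it belongs to the Paschen series.

For reference, this 8 → 3 line has photon energy
ΔE = 13.6057 eV × (1/3² - 1/8²) = 1.29915538 eV,
corresponding to wavelength λ = hc/ΔE = 1239.84 eV·nm / 1.29915538 eV = 954.3431 nm in the infrared region.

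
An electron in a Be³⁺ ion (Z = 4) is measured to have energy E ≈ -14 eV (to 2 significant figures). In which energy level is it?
n = 4

The exact energy levels follow E_n = -13.6057 Z² / n² eV with Z = 4.

The measured value (-14 eV) is reported to only 2 significant figures, so we must test candidate n values and see which one matches to that precision.

Candidate energies:
  n = 2:  E = -13.6057 × 4² / 2² = -54.42280 eV
  n = 3:  E = -13.6057 × 4² / 3² = -24.18791 eV
  n = 4:  E = -13.6057 × 4² / 4² = -13.60570 eV  ← matches
  n = 5:  E = -13.6057 × 4² / 5² = -8.70765 eV
  n = 6:  E = -13.6057 × 4² / 6² = -6.04698 eV

Checking against the measurement of -14 eV (2 sig figs), only n = 4 agrees:
E_4 = -13.60570 eV, which rounds to -14 eV ✓

Therefore n = 4.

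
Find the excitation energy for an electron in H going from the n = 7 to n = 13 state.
0.1972 eV

The energy levels of a hydrogen-like atom are E_n = -13.6057 eV / n².

Energy at n = 7: E_7 = -13.6057 / 7² = -0.2776673 eV
Energy at n = 13: E_13 = -13.6057 / 13² = -0.0805071 eV

The excitation energy is the difference:
ΔE = E_13 - E_7
ΔE = -0.0805071 - (-0.2776673)
ΔE = 0.1972 eV

Since this is positive, energy must be absorbed (photon absorption).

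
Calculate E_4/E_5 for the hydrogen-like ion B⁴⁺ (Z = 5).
1.5625

Using E_n = -13.6057 Z² / n² eV with Z = 5:

E_4 = -13.6057 × 5² / 4² = -340.1425 / 16 = -21.2589062500 eV
E_5 = -13.6057 × 5² / 5² = -340.1425 / 25 = -13.6057000000 eV

The ratio is:
E_4/E_5 = (-21.2589062500) / (-13.6057000000)
E_4/E_5 = (-340.1425/16) / (-340.1425/25)
E_4/E_5 = 25/16
E_4/E_5 = 1.5625
(Note: the Z² factors cancel in the ratio.)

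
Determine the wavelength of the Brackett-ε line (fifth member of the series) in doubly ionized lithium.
201.880 nm

The lines of a series are numbered from the longest wavelength (smallest ΔE) outward; the fifth line is the transition from n = n_f + 5 to n_f.
The Brackett series has all transitions ending at n_f = 4.

For Li²⁺ (Z = 3), the fifth line (ε-line) is the jump from n = 9 to n = 4:
E_9 = -13.6057 × 3² / 9² = -1.5117444 eV
E_4 = -13.6057 × 3² / 4² = -7.6532063 eV
ΔE = E_9 - E_4 = 6.1414619 eV

λ = hc/E = 1239.84 eV·nm / 6.1414619 eV
λ = 201.880 nm

This is the ε-line of the Brackett series in Li²⁺.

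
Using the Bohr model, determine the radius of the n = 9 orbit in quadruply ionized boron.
0.8573 nm (or 8.5727 Å)

The Bohr radius formula is:
r_n = n² a₀ / Z

where a₀ = 0.0529177 nm is the Bohr radius.

For B⁴⁺ (Z = 5) at n = 9:
r_9 = 9² × 0.0529177 nm / 5
r_9 = 81 × 0.0529177 nm / 5
r_9 = 4.28633 nm / 5
r_9 = 0.8573 nm

The electron orbits at approximately 0.8573 nm from the nucleus.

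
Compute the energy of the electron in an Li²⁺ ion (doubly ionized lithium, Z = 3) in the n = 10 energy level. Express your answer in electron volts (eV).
-1.22 eV

The energy levels of a hydrogen-like atom are given by:
E_n = -13.6057 Z² / n² eV  (with Z = 3 for Li²⁺)

For n = 10:
E_10 = -13.6057 × 3² / 10²
E_10 = -13.6057 × 9 / 100
E_10 = -1.22 eV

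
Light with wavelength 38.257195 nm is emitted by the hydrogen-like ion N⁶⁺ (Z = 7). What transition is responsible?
n = 4 → n = 3

First, find the photon energy from the wavelength (hc = 1239.84 eV·nm):
E = hc/λ = 1239.84 eV·nm / 38.257195 nm = 32.408022 eV

The energy levels of N⁶⁺ satisfy E_n = -13.6057 × 7² / n² eV, so an emission n_i → n_f releases
ΔE = 13.6057 × 7² × (1/n_f² − 1/n_i²) eV.

Setting ΔE equal to the photon energy:
1/n_f² − 1/n_i² = 32.408022 / (13.6057 × 7²) = 0.048611112

Since 1/n_i² must be positive, we need 1/n_f² > 0.048611112, i.e. n_f ≤ 4. For each allowed n_f, solve n_i = (1/n_f² − 0.048611112)^(−1/2) and check whether it is a whole number:
  n_f = 1: 1/n_i² = 1.000000000 − 0.048611112 = 0.951388888 → n_i = 1.025  (not an integer) ✗
  n_f = 2: 1/n_i² = 0.250000000 − 0.048611112 = 0.201388888 → n_i = 2.228  (not an integer) ✗
  n_f = 3: 1/n_i² = 0.111111111 − 0.048611112 = 0.062499999 → n_i = 4.000  → integer, n_i = 4 ✓
  n_f = 4: 1/n_i² = 0.062500000 − 0.048611112 = 0.013888888 → n_i = 8.485  (not an integer) ✗

Only n_f = 3 gives an integer upper level, n_i = 4.

The transition is from n = 4 to n = 3 (emission).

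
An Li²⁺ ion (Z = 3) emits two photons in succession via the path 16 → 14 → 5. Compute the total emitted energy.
4.4197 eV

The energy levels of Li²⁺ are E_n = -13.6057 × 3² / n² eV.

First transition (16 → 14):
ΔE₁ = |E_14 - E_16|
ΔE₁ = |-0.6247515306 - (-0.4783253906)| = 0.1464261 eV

Second transition (14 → 5):
ΔE₂ = |E_5 - E_14|
ΔE₂ = |-4.8980520000 - (-0.6247515306)| = 4.2733005 eV

Total energy released:
E_total = ΔE₁ + ΔE₂ = 0.1464261 + 4.2733005 = 4.4197 eV

Note: This equals the direct transition 16 → 5: 4.4197 eV ✓
Energy is conserved regardless of the path taken.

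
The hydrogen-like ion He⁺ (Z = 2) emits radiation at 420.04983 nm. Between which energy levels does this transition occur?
n = 11 → n = 4

First, find the photon energy from the wavelength (hc = 1239.84 eV·nm):
E = hc/λ = 1239.84 eV·nm / 420.04983 nm = 2.9516498 eV

The energy levels of He⁺ satisfy E_n = -13.6057 × 2² / n² eV, so an emission n_i → n_f releases
ΔE = 13.6057 × 2² × (1/n_f² − 1/n_i²) eV.

Setting ΔE equal to the photon energy:
1/n_f² − 1/n_i² = 2.9516498 / (13.6057 × 2²) = 0.054235537

Since 1/n_i² must be positive, we need 1/n_f² > 0.054235537, i.e. n_f ≤ 4. For each allowed n_f, solve n_i = (1/n_f² − 0.054235537)^(−1/2) and check whether it is a whole number:
  n_f = 1: 1/n_i² = 1.000000000 − 0.054235537 = 0.945764463 → n_i = 1.028  (not an integer) ✗
  n_f = 2: 1/n_i² = 0.250000000 − 0.054235537 = 0.195764463 → n_i = 2.260  (not an integer) ✗
  n_f = 3: 1/n_i² = 0.111111111 − 0.054235537 = 0.056875574 → n_i = 4.193  (not an integer) ✗
  n_f = 4: 1/n_i² = 0.062500000 − 0.054235537 = 0.008264463 → n_i = 11.000  → integer, n_i = 11 ✓

Only n_f = 4 gives an integer upper level, n_i = 11.

The transition is from n = 11 to n = 4 (emission).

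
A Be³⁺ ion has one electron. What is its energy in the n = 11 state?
-1.79910 eV

For hydrogen-like ions, the energy levels scale with Z²:
E_n = -13.6057 Z² / n² eV

For Be³⁺ (Z = 4) at n = 11:
E_11 = -13.6057 × 4² / 11²
E_11 = -13.6057 × 16 / 121
E_11 = -217.6912 / 121
E_11 = -1.79910 eV

The energy is 16 times more negative than hydrogen at the same n due to the stronger nuclear charge.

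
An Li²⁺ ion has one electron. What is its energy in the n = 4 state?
-7.6532 eV

For hydrogen-like ions, the energy levels scale with Z²:
E_n = -13.6057 Z² / n² eV

For Li²⁺ (Z = 3) at n = 4:
E_4 = -13.6057 × 3² / 4²
E_4 = -13.6057 × 9 / 16
E_4 = -122.4513 / 16
E_4 = -7.6532 eV

The energy is 9 times more negative than hydrogen at the same n due to the stronger nuclear charge.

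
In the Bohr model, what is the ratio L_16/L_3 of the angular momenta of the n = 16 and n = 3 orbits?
5.33333

In the Bohr model, L_n = nℏ, so the ratio is purely the ratio of quantum numbers:

L_16/L_3 = 16ℏ / 3ℏ = 16/3 = 5.33333

The angular momentum scales linearly with n.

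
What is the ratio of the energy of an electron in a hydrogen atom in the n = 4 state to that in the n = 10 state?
6.25

Using E_n = -13.6057 Z² / n² eV with Z = 1:

E_4 = -13.6057 / 4² = -13.6057 / 16 = -0.85035625 eV
E_10 = -13.6057 / 10² = -13.6057 / 100 = -0.13605700 eV

The ratio is:
E_4/E_10 = (-0.85035625) / (-0.13605700)
E_4/E_10 = (-13.6057/16) / (-13.6057/100)
E_4/E_10 = 100/16
E_4/E_10 = 6.25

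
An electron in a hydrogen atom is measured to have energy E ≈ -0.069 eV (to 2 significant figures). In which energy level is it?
n = 14

The exact energy levels follow E_n = -13.6057 eV / n².

The measured value (-0.069 eV) is reported to only 2 significant figures, so we must test candidate n values and see which one matches to that precision.

Candidate energies:
  n = 12:  E = -13.6057/12² = -0.09448 eV
  n = 13:  E = -13.6057/13² = -0.08051 eV
  n = 14:  E = -13.6057/14² = -0.06942 eV  ← matches
  n = 15:  E = -13.6057/15² = -0.06047 eV
  n = 16:  E = -13.6057/16² = -0.05315 eV

Checking against the measurement of -0.069 eV (2 sig figs), only n = 14 agrees:
E_14 = -0.06942 eV, which rounds to -0.069 eV ✓

Therefore n = 14.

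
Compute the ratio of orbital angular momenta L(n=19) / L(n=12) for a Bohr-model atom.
1.58

In the Bohr model, L_n = nℏ, so the ratio is purely the ratio of quantum numbers:

L_19/L_12 = 19ℏ / 12ℏ = 19/12 = 1.58

The angular momentum scales linearly with n.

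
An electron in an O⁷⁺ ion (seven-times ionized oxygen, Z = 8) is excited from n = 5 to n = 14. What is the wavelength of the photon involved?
40.80043 nm

First, find the transition energy using E_n = -13.6057 Z² / n² eV:
E_5 = -13.6057 × 8² / 5² = -34.8305920 eV
E_14 = -13.6057 × 8² / 14² = -4.4426776 eV

Photon energy: |ΔE| = |E_14 - E_5| = 30.3879144 eV

Convert to wavelength using E = hc/λ with hc = 1239.84 eV·nm:
λ = hc/E = 1239.84 eV·nm / 30.3879144 eV
λ = 40.80043 nm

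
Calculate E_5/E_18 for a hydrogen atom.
12.960000

Using E_n = -13.6057 Z² / n² eV with Z = 1:

E_5 = -13.6057 / 5² = -13.6057 / 25 = -0.544228000000 eV
E_18 = -13.6057 / 18² = -13.6057 / 324 = -0.041992901235 eV

The ratio is:
E_5/E_18 = (-0.544228000000) / (-0.041992901235)
E_5/E_18 = (-13.6057/25) / (-13.6057/324)
E_5/E_18 = 324/25
E_5/E_18 = 12.960000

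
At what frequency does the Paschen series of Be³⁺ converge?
5.84861e+15 Hz

The series limit corresponds to the transition from n = ∞ to n = 3.
This is the highest energy (shortest wavelength) transition in the Paschen series.

E_∞ = 0 eV
E_3 = -13.6057 × 4² / 3² = -24.1879111 eV

Energy at series limit:
ΔE = E_∞ - E_3 = 0 - (-24.1879111) = 24.1879111 eV
E = 24.1879111 eV × (1.602177 × 10⁻¹⁹ J/eV) = 3.8753315e-18 J
f = E/h = 3.8753315e-18 J / (6.62607 × 10⁻³⁴ J·s) = 5.84861e+15 Hz

This energy equals the ionization energy from the n = 3 state of Be³⁺.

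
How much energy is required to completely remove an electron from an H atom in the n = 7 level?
0.278 eV

The ionization energy is the energy needed to remove the electron completely (n → ∞).

For hydrogen, E_n = -13.6057 eV / n².

At n = 7: E_7 = -13.6057 / 7² = -0.277667 eV
At n = ∞: E_∞ = 0 eV

Ionization energy = E_∞ - E_7 = 0 - (-0.277667) = 0.277667 eV
Ionization energy ≈ 0.278 eV

This is also called the binding energy of the electron in state n = 7.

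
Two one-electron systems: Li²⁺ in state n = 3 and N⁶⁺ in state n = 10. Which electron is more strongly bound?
Li²⁺ at n = 3 (E = -13.61 eV)

Using E_n = -13.6057 Z² / n² eV:

Li²⁺ (Z = 3) at n = 3:
E = -13.6057 × 3² / 3² = -13.6057 × 9 / 9 = -13.60570 eV

N⁶⁺ (Z = 7) at n = 10:
E = -13.6057 × 7² / 10² = -13.6057 × 49 / 100 = -6.66679 eV

Since -13.60570 eV < -6.66679 eV,
Li²⁺ at n = 3 is more tightly bound (requires more energy to ionize).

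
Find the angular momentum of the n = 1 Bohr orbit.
1.05457e-34 J·s (or 1ℏ)

In the Bohr model, angular momentum is quantized:
L = nℏ

where ℏ = h/(2π) = 1.0545718e-34 J·s

For n = 1:
L = 1 × 1.0545718e-34 J·s
L = 1.05457e-34 J·s

This can also be written as L = 1ℏ.
The angular momentum is an integer multiple of the reduced Planck constant.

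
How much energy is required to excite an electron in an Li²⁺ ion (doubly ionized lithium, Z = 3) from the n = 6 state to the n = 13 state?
2.68 eV

The energy levels of a hydrogen-like atom are E_n = -13.6057 Z² eV / n².

Energy at n = 6: E_6 = -13.6057 × 3² / 6² = -3.40143 eV
Energy at n = 13: E_13 = -13.6057 × 3² / 13² = -0.72456 eV

The excitation energy is the difference:
ΔE = E_13 - E_6
ΔE = -0.72456 - (-3.40143)
ΔE = 2.68 eV

Since this is positive, energy must be absorbed (photon absorption).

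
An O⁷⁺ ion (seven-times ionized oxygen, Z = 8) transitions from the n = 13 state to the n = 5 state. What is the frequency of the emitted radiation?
7.18e+15 Hz

First, find the transition energy:
E_13 = -13.6057 × 8² / 13² = -5.15245 eV
E_5 = -13.6057 × 8² / 5² = -34.83059 eV
|ΔE| = |E_5 - E_13| = 29.67814 eV

Convert to Joules: E = 29.67814 eV × (1.602177 × 10⁻¹⁹ J/eV) = 4.7550e-18 J

Using E = hf:
f = E/h = 4.7550e-18 J / (6.62607 × 10⁻³⁴ J·s)
f = 7.18e+15 Hz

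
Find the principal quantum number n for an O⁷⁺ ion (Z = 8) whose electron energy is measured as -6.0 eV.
n = 12

The exact energy levels follow E_n = -13.6057 Z² / n² eV with Z = 8.

The measured value (-6.0 eV) is reported to only 2 significant figures, so we must test candidate n values and see which one matches to that precision.

Candidate energies:
  n = 10:  E = -13.6057 × 8² / 10² = -8.70765 eV
  n = 11:  E = -13.6057 × 8² / 11² = -7.19640 eV
  n = 12:  E = -13.6057 × 8² / 12² = -6.04698 eV  ← matches
  n = 13:  E = -13.6057 × 8² / 13² = -5.15245 eV
  n = 14:  E = -13.6057 × 8² / 14² = -4.44268 eV

Checking against the measurement of -6.0 eV (2 sig figs), only n = 12 agrees:
E_12 = -6.04698 eV, which rounds to -6.0 eV ✓

Therefore n = 12.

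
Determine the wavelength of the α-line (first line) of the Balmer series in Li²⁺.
72.90121 nm

The longest wavelength corresponds to the smallest energy transition in the series.
The Balmer series has all transitions ending at n_f = 2.

For Li²⁺ (Z = 3), the first line (α-line) is the jump from n = 3 to n = 2:
E_3 = -13.6057 × 3² / 3² = -13.6057000 eV
E_2 = -13.6057 × 3² / 2² = -30.6128250 eV
ΔE = E_3 - E_2 = 17.0071250 eV

λ = hc/E = 1239.84 eV·nm / 17.0071250 eV
λ = 72.90121 nm

This is the α-line of the Balmer series in Li²⁺.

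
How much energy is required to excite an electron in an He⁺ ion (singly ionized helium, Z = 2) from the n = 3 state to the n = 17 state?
5.85866 eV

The energy levels of a hydrogen-like atom are E_n = -13.6057 Z² eV / n².

Energy at n = 3: E_3 = -13.6057 × 2² / 3² = -6.04697778 eV
Energy at n = 17: E_17 = -13.6057 × 2² / 17² = -0.18831419 eV

The excitation energy is the difference:
ΔE = E_17 - E_3
ΔE = -0.18831419 - (-6.04697778)
ΔE = 5.85866 eV

Since this is positive, energy must be absorbed (photon absorption).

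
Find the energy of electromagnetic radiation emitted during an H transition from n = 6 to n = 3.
1.1338 eV

The energy levels are E_n = -13.6057 eV / n².

Energy at n = 6: E_6 = -13.6057 / 6² = -0.3779361 eV
Energy at n = 3: E_3 = -13.6057 / 3² = -1.5117444 eV

For emission (electron falling to lower state), the photon energy is:
E_photon = E_6 - E_3 = |-0.3779361 - (-1.5117444)|
E_photon = 1.1338 eV

This energy is carried away by the emitted photon.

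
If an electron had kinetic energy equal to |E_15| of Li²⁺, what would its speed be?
4.37539e+05 m/s (or 0.146% of c)

The binding energy at n = 15 for Li²⁺ is:
E_15 = -13.6057 × 3²/15² = -0.544228000 eV
|E_15| = 0.544228000 eV

Convert to Joules:
KE = 0.544228000 eV × (1.602177 × 10⁻¹⁹ J/eV) = 8.7194958e-20 J

Using KE = ½mv²:
v = √(2·KE/m_e)
v = √(2 × 8.7194958e-20 J / 9.10938 × 10⁻³¹ kg)
v = 4.37539e+05 m/s

This is approximately 0.146% the speed of light.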